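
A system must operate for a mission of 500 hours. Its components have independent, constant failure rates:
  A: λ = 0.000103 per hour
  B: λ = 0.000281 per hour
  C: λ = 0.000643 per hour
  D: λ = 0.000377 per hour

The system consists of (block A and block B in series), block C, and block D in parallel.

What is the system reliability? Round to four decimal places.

0.9917

R(A) = exp(−0.000103 × 500) = 0.949804
R(B) = exp(−0.000281 × 500) = 0.868924
R(C) = exp(−0.000643 × 500) = 0.725061
R(D) = exp(−0.000377 × 500) = 0.828201
Series (A and B): 0.949804 × 0.868924 = 0.825307
Parallel ([0.825307], C, and D): 1 − (1 − 0.825307)(1 − 0.725061)(1 − 0.828201) = 0.9917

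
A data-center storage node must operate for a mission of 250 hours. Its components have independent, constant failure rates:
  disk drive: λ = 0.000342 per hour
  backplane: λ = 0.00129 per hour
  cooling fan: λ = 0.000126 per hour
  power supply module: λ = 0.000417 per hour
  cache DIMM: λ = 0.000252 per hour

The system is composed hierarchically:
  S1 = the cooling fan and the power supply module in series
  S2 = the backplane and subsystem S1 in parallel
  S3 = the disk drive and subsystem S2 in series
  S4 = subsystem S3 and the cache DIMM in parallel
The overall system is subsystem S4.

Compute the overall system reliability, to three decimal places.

R(disk drive) = exp(−0.000342 × 250) = 0.91805
R(backplane) = exp(−0.00129 × 250) = 0.72434
R(cooling fan) = exp(−0.000126 × 250) = 0.96899
R(power supply module) = exp(−0.000417 × 250) = 0.90100
R(cache DIMM) = exp(−0.000252 × 250) = 0.93894
Series (cooling fan and power supply module): 0.96899 × 0.90100 = 0.87306
Parallel (backplane and [0.87306]): 1 − (1 − 0.72434)(1 − 0.87306) = 0.96501
Series (disk drive and [0.96501]): 0.91805 × 0.96501 = 0.88593
Parallel ([0.88593] and cache DIMM): 1 − (1 − 0.88593)(1 − 0.93894) = 0.993

0.993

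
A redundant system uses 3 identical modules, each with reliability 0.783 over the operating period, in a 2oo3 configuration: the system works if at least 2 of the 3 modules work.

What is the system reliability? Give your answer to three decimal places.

0.879

R = Σ_{i=2}^{3} C(3,i) p^i (1−p)^{3−i} with p = 0.783
C(3,2)·0.783^2·0.217^1 = 0.39912
C(3,3)·0.783^3·0.217^0 = 0.48005
Sum = 0.879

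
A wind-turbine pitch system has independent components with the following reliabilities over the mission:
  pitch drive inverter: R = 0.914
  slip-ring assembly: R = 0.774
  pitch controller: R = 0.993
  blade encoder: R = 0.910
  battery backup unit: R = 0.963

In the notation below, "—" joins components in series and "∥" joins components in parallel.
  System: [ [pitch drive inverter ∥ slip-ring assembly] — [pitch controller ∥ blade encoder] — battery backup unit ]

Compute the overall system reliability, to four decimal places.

Parallel (pitch drive inverter and slip-ring assembly): 1 − (1 − 0.914000)(1 − 0.774000) = 0.980564
Parallel (pitch controller and blade encoder): 1 − (1 − 0.993000)(1 − 0.910000) = 0.999370
Series ([0.980564], [0.999370], and battery backup unit): 0.980564 × 0.999370 × 0.963000 = 0.9437

0.9437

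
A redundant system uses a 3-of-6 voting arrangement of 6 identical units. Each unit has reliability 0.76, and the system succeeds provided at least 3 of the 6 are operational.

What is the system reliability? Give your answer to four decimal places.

0.9674

R = Σ_{i=3}^{6} C(6,i) p^i (1−p)^{6−i} with p = 0.76
C(6,3)·0.76^3·0.24^3 = 0.121368
C(6,4)·0.76^4·0.24^2 = 0.288249
C(6,5)·0.76^5·0.24^1 = 0.365116
C(6,6)·0.76^6·0.24^0 = 0.192700
Sum = 0.9674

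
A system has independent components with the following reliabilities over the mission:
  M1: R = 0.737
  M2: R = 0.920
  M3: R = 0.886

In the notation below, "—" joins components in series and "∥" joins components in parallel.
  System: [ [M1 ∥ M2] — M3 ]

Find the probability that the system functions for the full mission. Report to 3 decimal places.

0.867

Parallel (M1 and M2): 1 − (1 − 0.73700)(1 − 0.92000) = 0.97896
Series ([0.97896] and M3): 0.97896 × 0.88600 = 0.867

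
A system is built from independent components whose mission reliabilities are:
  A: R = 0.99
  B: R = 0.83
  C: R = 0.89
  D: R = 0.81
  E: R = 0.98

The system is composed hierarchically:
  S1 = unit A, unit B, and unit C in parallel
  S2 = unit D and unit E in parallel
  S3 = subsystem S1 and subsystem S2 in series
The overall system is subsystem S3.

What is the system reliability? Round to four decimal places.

Parallel (A, B, and C): 1 − (1 − 0.990000)(1 − 0.830000)(1 − 0.890000) = 0.999813
Parallel (D and E): 1 − (1 − 0.810000)(1 − 0.980000) = 0.996200
Series ([0.999813] and [0.996200]): 0.999813 × 0.996200 = 0.9960

0.9960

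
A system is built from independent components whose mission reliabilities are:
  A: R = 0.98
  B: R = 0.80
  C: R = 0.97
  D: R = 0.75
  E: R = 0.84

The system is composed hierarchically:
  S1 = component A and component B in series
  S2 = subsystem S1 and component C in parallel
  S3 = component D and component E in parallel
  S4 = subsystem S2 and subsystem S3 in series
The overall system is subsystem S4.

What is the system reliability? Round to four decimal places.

0.9538

Series (A and B): 0.980000 × 0.800000 = 0.784000
Parallel ([0.784000] and C): 1 − (1 − 0.784000)(1 − 0.970000) = 0.993520
Parallel (D and E): 1 − (1 − 0.750000)(1 − 0.840000) = 0.960000
Series ([0.993520] and [0.960000]): 0.993520 × 0.960000 = 0.9538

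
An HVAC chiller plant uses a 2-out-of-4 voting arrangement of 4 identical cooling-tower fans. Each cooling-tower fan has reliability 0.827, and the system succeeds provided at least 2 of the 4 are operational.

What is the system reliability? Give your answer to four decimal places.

R = Σ_{i=2}^{4} C(4,i) p^i (1−p)^{4−i} with p = 0.827
C(4,2)·0.827^2·0.173^2 = 0.122816
C(4,3)·0.827^3·0.173^1 = 0.391402
C(4,4)·0.827^4·0.173^0 = 0.467759
Sum = 0.9820

0.9820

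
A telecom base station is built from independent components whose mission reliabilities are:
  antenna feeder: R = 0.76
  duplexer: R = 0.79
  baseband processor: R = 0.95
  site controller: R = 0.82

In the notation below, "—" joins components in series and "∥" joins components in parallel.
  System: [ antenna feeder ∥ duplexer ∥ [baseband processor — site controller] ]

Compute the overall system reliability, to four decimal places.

0.9889

Series (baseband processor and site controller): 0.950000 × 0.820000 = 0.779000
Parallel (antenna feeder, duplexer, and [0.779000]): 1 − (1 − 0.760000)(1 − 0.790000)(1 − 0.779000) = 0.9889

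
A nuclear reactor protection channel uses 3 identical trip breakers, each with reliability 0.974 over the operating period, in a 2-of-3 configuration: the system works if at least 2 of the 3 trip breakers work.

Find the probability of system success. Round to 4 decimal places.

R = Σ_{i=2}^{3} C(3,i) p^i (1−p)^{3−i} with p = 0.974
C(3,2)·0.974^2·0.026^1 = 0.073997
C(3,3)·0.974^3·0.026^0 = 0.924010
Sum = 0.9980

0.9980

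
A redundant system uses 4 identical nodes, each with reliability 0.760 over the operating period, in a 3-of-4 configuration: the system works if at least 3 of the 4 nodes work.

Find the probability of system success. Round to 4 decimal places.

0.7550

R = Σ_{i=3}^{4} C(4,i) p^i (1−p)^{4−i} with p = 0.760
C(4,3)·0.760^3·0.240^1 = 0.421417
C(4,4)·0.760^4·0.240^0 = 0.333622
Sum = 0.7550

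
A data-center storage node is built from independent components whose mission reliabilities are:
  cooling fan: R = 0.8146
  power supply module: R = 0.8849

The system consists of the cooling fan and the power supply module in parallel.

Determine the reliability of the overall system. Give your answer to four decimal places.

0.9787

Parallel (cooling fan and power supply module): 1 − (1 − 0.814600)(1 − 0.884900) = 0.9787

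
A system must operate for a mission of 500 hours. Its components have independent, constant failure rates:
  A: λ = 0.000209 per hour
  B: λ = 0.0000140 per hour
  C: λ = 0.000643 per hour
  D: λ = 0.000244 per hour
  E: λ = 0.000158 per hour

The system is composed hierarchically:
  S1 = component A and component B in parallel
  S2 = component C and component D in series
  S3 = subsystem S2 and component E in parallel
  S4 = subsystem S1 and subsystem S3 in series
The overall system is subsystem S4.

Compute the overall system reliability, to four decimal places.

R(A) = exp(−0.000209 × 500) = 0.900775
R(B) = exp(−0.0000140 × 500) = 0.993024
R(C) = exp(−0.000643 × 500) = 0.725061
R(D) = exp(−0.000244 × 500) = 0.885148
R(E) = exp(−0.000158 × 500) = 0.924040
Parallel (A and B): 1 − (1 − 0.900775)(1 − 0.993024) = 0.999308
Series (C and D): 0.725061 × 0.885148 = 0.641786
Parallel ([0.641786] and E): 1 − (1 − 0.641786)(1 − 0.924040) = 0.972790
Series ([0.999308] and [0.972790]): 0.999308 × 0.972790 = 0.9721

0.9721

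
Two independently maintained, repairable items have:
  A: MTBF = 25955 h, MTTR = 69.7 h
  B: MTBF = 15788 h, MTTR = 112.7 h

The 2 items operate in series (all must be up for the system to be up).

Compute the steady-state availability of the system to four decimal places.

0.9903

A(A) = MTBF/(MTBF+MTTR) = 25955/(25955+69.7) = 0.997322
A(B) = MTBF/(MTBF+MTTR) = 15788/(15788+112.7) = 0.992912
Series availability: 0.997322 × 0.992912 = 0.9903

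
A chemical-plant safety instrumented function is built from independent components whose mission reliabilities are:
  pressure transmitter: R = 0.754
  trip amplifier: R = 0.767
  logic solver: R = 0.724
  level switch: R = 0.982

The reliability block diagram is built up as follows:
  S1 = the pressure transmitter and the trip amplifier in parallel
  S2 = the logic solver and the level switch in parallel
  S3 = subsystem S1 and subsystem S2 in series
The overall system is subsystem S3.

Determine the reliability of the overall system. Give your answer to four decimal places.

Parallel (pressure transmitter and trip amplifier): 1 − (1 − 0.754000)(1 − 0.767000) = 0.942682
Parallel (logic solver and level switch): 1 − (1 − 0.724000)(1 − 0.982000) = 0.995032
Series ([0.942682] and [0.995032]): 0.942682 × 0.995032 = 0.9380

0.9380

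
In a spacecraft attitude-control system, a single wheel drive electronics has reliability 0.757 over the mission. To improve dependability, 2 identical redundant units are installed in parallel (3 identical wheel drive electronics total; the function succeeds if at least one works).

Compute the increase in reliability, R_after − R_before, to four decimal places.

R_before = 0.757
R_after = 1 − (1 − 0.757)^3 = 0.9857
ΔR = 0.9857 − 0.757 = 0.2287

0.2287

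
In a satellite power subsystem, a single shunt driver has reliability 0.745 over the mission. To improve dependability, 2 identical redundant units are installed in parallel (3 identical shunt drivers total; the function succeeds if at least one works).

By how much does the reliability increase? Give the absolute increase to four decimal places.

0.2384

R_before = 0.745
R_after = 1 − (1 − 0.745)^3 = 0.9834
ΔR = 0.9834 − 0.745 = 0.2384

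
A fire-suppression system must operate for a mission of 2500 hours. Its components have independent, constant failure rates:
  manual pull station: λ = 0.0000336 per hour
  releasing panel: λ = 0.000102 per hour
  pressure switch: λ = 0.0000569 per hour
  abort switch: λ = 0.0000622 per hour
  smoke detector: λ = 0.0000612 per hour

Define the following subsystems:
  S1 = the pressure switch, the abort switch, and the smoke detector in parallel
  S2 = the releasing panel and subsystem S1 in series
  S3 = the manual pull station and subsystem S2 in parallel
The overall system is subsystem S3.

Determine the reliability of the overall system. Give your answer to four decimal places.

0.9817

R(manual pull station) = exp(−0.0000336 × 2500) = 0.919431
R(releasing panel) = exp(−0.000102 × 2500) = 0.774916
R(pressure switch) = exp(−0.0000569 × 2500) = 0.867404
R(abort switch) = exp(−0.0000622 × 2500) = 0.855987
R(smoke detector) = exp(−0.0000612 × 2500) = 0.858130
Parallel (pressure switch, abort switch, and smoke detector): 1 − (1 − 0.867404)(1 − 0.855987)(1 − 0.858130) = 0.997291
Series (releasing panel and [0.997291]): 0.774916 × 0.997291 = 0.772817
Parallel (manual pull station and [0.772817]): 1 − (1 − 0.919431)(1 − 0.772817) = 0.9817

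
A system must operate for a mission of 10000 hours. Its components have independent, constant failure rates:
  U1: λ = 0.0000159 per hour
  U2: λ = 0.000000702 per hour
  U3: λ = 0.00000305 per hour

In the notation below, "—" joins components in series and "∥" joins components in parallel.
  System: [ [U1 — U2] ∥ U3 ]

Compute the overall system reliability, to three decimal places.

R(U1) = exp(−0.0000159 × 10000) = 0.85300
R(U2) = exp(−0.000000702 × 10000) = 0.99300
R(U3) = exp(−0.00000305 × 10000) = 0.96996
Series (U1 and U2): 0.85300 × 0.99300 = 0.84703
Parallel ([0.84703] and U3): 1 − (1 − 0.84703)(1 − 0.96996) = 0.995

0.995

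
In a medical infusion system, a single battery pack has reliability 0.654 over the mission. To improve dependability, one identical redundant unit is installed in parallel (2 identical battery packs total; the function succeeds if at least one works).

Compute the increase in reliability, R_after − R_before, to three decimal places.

0.226

R_before = 0.654
R_after = 1 − (1 − 0.654)^2 = 0.880
ΔR = 0.880 − 0.654 = 0.226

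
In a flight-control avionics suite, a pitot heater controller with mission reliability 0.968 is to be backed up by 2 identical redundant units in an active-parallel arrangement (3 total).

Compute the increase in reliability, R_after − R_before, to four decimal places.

R_before = 0.968
R_after = 1 − (1 − 0.968)^3 = 1.0000
ΔR = 1.0000 − 0.968 = 0.0320

0.0320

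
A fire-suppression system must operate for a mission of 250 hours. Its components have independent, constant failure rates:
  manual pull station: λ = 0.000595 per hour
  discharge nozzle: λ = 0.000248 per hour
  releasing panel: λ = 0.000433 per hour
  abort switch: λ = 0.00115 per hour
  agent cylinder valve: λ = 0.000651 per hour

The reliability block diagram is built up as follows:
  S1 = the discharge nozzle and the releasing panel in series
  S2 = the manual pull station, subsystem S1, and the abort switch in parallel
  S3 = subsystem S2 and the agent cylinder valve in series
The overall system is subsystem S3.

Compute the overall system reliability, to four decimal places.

0.8452

R(manual pull station) = exp(−0.000595 × 250) = 0.861785
R(discharge nozzle) = exp(−0.000248 × 250) = 0.939883
R(releasing panel) = exp(−0.000433 × 250) = 0.897403
R(abort switch) = exp(−0.00115 × 250) = 0.750137
R(agent cylinder valve) = exp(−0.000651 × 250) = 0.849804
Series (discharge nozzle and releasing panel): 0.939883 × 0.897403 = 0.843454
Parallel (manual pull station, [0.843454], and abort switch): 1 − (1 − 0.861785)(1 − 0.843454)(1 − 0.750137) = 0.994594
Series ([0.994594] and agent cylinder valve): 0.994594 × 0.849804 = 0.8452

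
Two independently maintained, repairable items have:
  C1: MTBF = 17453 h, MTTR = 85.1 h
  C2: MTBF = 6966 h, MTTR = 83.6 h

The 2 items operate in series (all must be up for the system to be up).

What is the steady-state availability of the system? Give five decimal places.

A(C1) = MTBF/(MTBF+MTTR) = 17453/(17453+85.1) = 0.995148
A(C2) = MTBF/(MTBF+MTTR) = 6966/(6966+83.6) = 0.988141
Series availability: 0.995148 × 0.988141 = 0.98335

0.98335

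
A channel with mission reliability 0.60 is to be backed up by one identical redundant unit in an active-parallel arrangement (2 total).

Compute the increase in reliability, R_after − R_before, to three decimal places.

R_before = 0.60
R_after = 1 − (1 − 0.60)^2 = 0.840
ΔR = 0.840 − 0.60 = 0.240

0.240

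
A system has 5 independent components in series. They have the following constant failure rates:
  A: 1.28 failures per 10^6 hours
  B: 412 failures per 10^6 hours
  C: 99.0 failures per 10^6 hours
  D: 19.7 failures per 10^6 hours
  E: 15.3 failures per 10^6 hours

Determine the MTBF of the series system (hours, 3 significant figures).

1830

Series of exponential components: λ_sys = Σ λ_i
λ_sys = 0.00000128 + 0.000412 + 0.0000990 + 0.0000197 + 0.0000153 = 5.4728e-04 /h
MTBF = 1 / λ_sys = 1830 h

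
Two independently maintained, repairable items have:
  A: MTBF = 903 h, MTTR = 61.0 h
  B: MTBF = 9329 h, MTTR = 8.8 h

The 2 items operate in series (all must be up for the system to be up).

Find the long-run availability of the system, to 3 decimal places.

0.936

A(A) = MTBF/(MTBF+MTTR) = 903/(903+61.0) = 0.936722
A(B) = MTBF/(MTBF+MTTR) = 9329/(9329+8.8) = 0.999058
Series availability: 0.936722 × 0.999058 = 0.936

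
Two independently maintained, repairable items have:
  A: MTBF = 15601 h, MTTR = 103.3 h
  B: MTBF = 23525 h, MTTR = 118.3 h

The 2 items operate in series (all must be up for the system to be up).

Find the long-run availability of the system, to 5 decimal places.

A(A) = MTBF/(MTBF+MTTR) = 15601/(15601+103.3) = 0.993422
A(B) = MTBF/(MTBF+MTTR) = 23525/(23525+118.3) = 0.994996
Series availability: 0.993422 × 0.994996 = 0.98845

0.98845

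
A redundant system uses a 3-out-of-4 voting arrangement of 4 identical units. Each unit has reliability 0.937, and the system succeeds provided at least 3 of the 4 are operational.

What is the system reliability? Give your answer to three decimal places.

R = Σ_{i=3}^{4} C(4,i) p^i (1−p)^{4−i} with p = 0.937
C(4,3)·0.937^3·0.063^1 = 0.20731
C(4,4)·0.937^4·0.063^0 = 0.77083
Sum = 0.978

0.978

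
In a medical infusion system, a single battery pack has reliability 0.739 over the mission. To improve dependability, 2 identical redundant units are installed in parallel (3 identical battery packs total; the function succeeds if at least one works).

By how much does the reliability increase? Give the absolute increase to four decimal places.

R_before = 0.739
R_after = 1 − (1 − 0.739)^3 = 0.9822
ΔR = 0.9822 − 0.739 = 0.2432

0.2432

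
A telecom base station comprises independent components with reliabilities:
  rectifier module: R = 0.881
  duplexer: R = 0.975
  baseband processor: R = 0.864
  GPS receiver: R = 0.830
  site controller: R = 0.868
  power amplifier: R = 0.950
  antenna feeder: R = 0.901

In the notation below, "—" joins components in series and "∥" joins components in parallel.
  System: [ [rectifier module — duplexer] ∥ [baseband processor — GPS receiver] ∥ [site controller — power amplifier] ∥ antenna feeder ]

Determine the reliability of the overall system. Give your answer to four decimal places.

0.9993

Series (rectifier module and duplexer): 0.881000 × 0.975000 = 0.858975
Series (baseband processor and GPS receiver): 0.864000 × 0.830000 = 0.717120
Series (site controller and power amplifier): 0.868000 × 0.950000 = 0.824600
Parallel ([0.858975], [0.717120], [0.824600], and antenna feeder): 1 − (1 − 0.858975)(1 − 0.717120)(1 − 0.824600)(1 − 0.901000) = 0.9993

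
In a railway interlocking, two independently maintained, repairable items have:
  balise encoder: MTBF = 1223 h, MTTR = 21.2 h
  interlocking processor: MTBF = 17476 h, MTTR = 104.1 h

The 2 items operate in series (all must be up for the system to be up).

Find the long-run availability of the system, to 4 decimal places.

0.9771

A(balise encoder) = MTBF/(MTBF+MTTR) = 1223/(1223+21.2) = 0.982961
A(interlocking processor) = MTBF/(MTBF+MTTR) = 17476/(17476+104.1) = 0.994079
Series availability: 0.982961 × 0.994079 = 0.9771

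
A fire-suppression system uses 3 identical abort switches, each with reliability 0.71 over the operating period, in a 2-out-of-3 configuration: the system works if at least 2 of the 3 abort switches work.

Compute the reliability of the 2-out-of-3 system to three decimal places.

R = Σ_{i=2}^{3} C(3,i) p^i (1−p)^{3−i} with p = 0.71
C(3,2)·0.71^2·0.29^1 = 0.43857
C(3,3)·0.71^3·0.29^0 = 0.35791
Sum = 0.796

0.796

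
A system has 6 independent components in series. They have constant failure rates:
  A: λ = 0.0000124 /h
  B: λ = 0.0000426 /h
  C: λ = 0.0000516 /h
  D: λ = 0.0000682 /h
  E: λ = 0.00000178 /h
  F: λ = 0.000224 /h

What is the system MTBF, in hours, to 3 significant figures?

Series of exponential components: λ_sys = Σ λ_i
λ_sys = 0.0000124 + 0.0000426 + 0.0000516 + 0.0000682 + 0.00000178 + 0.000224 = 4.0058e-04 /h
MTBF = 1 / λ_sys = 2500 h

2500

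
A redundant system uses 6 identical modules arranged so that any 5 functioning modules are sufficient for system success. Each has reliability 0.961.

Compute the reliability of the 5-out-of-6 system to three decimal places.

R = Σ_{i=5}^{6} C(6,i) p^i (1−p)^{6−i} with p = 0.961
C(6,5)·0.961^5·0.039^1 = 0.19179
C(6,6)·0.961^6·0.039^0 = 0.78766
Sum = 0.979

0.979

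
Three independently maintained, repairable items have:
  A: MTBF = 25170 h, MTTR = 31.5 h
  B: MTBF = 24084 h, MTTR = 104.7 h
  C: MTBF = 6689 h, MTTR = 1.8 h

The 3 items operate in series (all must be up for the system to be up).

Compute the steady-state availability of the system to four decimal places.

0.9942

A(A) = MTBF/(MTBF+MTTR) = 25170/(25170+31.5) = 0.998750
A(B) = MTBF/(MTBF+MTTR) = 24084/(24084+104.7) = 0.995672
A(C) = MTBF/(MTBF+MTTR) = 6689/(6689+1.8) = 0.999731
Series availability: 0.998750 × 0.995672 × 0.999731 = 0.9942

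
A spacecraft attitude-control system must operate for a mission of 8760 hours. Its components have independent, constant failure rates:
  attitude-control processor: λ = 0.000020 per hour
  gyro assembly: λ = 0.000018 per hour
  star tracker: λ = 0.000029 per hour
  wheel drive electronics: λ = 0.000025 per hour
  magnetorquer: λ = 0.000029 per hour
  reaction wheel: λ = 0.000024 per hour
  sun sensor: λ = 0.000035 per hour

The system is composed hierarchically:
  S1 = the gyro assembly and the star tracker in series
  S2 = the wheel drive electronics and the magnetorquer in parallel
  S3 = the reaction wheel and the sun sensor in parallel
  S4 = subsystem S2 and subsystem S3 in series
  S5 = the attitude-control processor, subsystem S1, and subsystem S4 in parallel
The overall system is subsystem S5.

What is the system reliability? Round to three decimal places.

0.995

R(attitude-control processor) = exp(−0.000020 × 8760) = 0.83929
R(gyro assembly) = exp(−0.000018 × 8760) = 0.85412
R(star tracker) = exp(−0.000029 × 8760) = 0.77566
R(wheel drive electronics) = exp(−0.000025 × 8760) = 0.80332
R(magnetorquer) = exp(−0.000029 × 8760) = 0.77566
R(reaction wheel) = exp(−0.000024 × 8760) = 0.81039
R(sun sensor) = exp(−0.000035 × 8760) = 0.73594
Series (gyro assembly and star tracker): 0.85412 × 0.77566 = 0.66251
Parallel (wheel drive electronics and magnetorquer): 1 − (1 − 0.80332)(1 − 0.77566) = 0.95588
Parallel (reaction wheel and sun sensor): 1 − (1 − 0.81039)(1 − 0.73594) = 0.94993
Series ([0.95588] and [0.94993]): 0.95588 × 0.94993 = 0.90802
Parallel (attitude-control processor, [0.66251], and [0.90802]): 1 − (1 − 0.83929)(1 − 0.66251)(1 − 0.90802) = 0.995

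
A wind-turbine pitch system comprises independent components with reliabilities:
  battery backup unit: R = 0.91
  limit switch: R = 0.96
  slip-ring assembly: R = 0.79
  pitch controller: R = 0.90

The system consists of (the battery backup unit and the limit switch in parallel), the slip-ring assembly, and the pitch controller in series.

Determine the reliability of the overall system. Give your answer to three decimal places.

0.708

Parallel (battery backup unit and limit switch): 1 − (1 − 0.91000)(1 − 0.96000) = 0.99640
Series ([0.99640], slip-ring assembly, and pitch controller): 0.99640 × 0.79000 × 0.90000 = 0.708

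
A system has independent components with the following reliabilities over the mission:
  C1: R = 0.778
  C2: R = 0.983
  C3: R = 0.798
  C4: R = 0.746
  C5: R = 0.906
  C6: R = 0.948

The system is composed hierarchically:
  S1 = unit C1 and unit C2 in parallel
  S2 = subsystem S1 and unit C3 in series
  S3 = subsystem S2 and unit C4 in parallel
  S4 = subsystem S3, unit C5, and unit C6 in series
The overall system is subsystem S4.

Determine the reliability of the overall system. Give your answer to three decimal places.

0.814

Parallel (C1 and C2): 1 − (1 − 0.77800)(1 − 0.98300) = 0.99623
Series ([0.99623] and C3): 0.99623 × 0.79800 = 0.79499
Parallel ([0.79499] and C4): 1 − (1 − 0.79499)(1 − 0.74600) = 0.94793
Series ([0.94793], C5, and C6): 0.94793 × 0.90600 × 0.94800 = 0.814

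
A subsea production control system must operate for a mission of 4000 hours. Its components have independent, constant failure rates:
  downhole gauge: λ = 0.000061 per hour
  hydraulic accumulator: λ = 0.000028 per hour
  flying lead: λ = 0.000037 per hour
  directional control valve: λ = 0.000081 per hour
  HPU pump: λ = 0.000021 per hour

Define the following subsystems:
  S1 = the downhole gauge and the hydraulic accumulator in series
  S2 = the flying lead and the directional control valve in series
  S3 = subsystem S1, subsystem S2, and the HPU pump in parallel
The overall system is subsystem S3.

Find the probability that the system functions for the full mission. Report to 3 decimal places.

R(downhole gauge) = exp(−0.000061 × 4000) = 0.78349
R(hydraulic accumulator) = exp(−0.000028 × 4000) = 0.89404
R(flying lead) = exp(−0.000037 × 4000) = 0.86243
R(directional control valve) = exp(−0.000081 × 4000) = 0.72325
R(HPU pump) = exp(−0.000021 × 4000) = 0.91943
Series (downhole gauge and hydraulic accumulator): 0.78349 × 0.89404 = 0.70047
Series (flying lead and directional control valve): 0.86243 × 0.72325 = 0.62375
Parallel ([0.70047], [0.62375], and HPU pump): 1 − (1 − 0.70047)(1 − 0.62375)(1 − 0.91943) = 0.991

0.991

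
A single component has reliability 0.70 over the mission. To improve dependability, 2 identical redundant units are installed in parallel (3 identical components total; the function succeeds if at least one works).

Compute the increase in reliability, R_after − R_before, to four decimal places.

0.2730

R_before = 0.70
R_after = 1 − (1 − 0.70)^3 = 0.9730
ΔR = 0.9730 − 0.70 = 0.2730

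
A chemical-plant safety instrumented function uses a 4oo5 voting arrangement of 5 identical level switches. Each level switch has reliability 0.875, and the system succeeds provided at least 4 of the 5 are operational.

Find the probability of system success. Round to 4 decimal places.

0.8793

R = Σ_{i=4}^{5} C(5,i) p^i (1−p)^{5−i} with p = 0.875
C(5,4)·0.875^4·0.125^1 = 0.366364
C(5,5)·0.875^5·0.125^0 = 0.512909
Sum = 0.8793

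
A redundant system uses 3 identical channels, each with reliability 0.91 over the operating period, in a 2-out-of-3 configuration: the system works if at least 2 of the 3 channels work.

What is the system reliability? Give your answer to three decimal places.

0.977

R = Σ_{i=2}^{3} C(3,i) p^i (1−p)^{3−i} with p = 0.91
C(3,2)·0.91^2·0.09^1 = 0.22359
C(3,3)·0.91^3·0.09^0 = 0.75357
Sum = 0.977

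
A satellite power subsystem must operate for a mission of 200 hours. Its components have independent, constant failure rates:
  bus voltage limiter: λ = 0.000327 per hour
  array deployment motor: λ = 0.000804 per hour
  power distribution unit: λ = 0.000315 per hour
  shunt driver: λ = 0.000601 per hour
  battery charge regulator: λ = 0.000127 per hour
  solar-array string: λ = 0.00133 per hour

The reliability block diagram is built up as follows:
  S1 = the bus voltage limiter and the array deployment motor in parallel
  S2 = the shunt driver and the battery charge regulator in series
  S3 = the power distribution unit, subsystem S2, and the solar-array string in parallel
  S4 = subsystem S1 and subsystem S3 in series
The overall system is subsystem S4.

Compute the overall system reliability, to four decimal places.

R(bus voltage limiter) = exp(−0.000327 × 200) = 0.936693
R(array deployment motor) = exp(−0.000804 × 200) = 0.851462
R(power distribution unit) = exp(−0.000315 × 200) = 0.938943
R(shunt driver) = exp(−0.000601 × 200) = 0.886743
R(battery charge regulator) = exp(−0.000127 × 200) = 0.974920
R(solar-array string) = exp(−0.00133 × 200) = 0.766439
Parallel (bus voltage limiter and array deployment motor): 1 − (1 − 0.936693)(1 − 0.851462) = 0.990597
Series (shunt driver and battery charge regulator): 0.886743 × 0.974920 = 0.864503
Parallel (power distribution unit, [0.864503], and solar-array string): 1 − (1 − 0.938943)(1 − 0.864503)(1 − 0.766439) = 0.998068
Series ([0.990597] and [0.998068]): 0.990597 × 0.998068 = 0.9887

0.9887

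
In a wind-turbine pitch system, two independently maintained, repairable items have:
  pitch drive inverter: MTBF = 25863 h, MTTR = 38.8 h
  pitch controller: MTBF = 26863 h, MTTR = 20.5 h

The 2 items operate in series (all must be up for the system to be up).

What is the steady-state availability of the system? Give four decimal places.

0.9977

A(pitch drive inverter) = MTBF/(MTBF+MTTR) = 25863/(25863+38.8) = 0.998502
A(pitch controller) = MTBF/(MTBF+MTTR) = 26863/(26863+20.5) = 0.999237
Series availability: 0.998502 × 0.999237 = 0.9977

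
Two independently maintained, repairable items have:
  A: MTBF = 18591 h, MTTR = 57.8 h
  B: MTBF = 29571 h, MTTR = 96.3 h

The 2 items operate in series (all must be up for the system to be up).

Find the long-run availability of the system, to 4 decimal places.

A(A) = MTBF/(MTBF+MTTR) = 18591/(18591+57.8) = 0.996901
A(B) = MTBF/(MTBF+MTTR) = 29571/(29571+96.3) = 0.996754
Series availability: 0.996901 × 0.996754 = 0.9937

0.9937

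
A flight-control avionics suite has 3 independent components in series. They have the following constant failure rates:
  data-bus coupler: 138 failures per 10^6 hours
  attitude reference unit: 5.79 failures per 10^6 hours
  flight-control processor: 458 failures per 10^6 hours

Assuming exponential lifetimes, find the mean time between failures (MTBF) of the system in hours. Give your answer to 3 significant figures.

Series of exponential components: λ_sys = Σ λ_i
λ_sys = 0.000138 + 0.00000579 + 0.000458 = 6.0179e-04 /h
MTBF = 1 / λ_sys = 1660 h

1660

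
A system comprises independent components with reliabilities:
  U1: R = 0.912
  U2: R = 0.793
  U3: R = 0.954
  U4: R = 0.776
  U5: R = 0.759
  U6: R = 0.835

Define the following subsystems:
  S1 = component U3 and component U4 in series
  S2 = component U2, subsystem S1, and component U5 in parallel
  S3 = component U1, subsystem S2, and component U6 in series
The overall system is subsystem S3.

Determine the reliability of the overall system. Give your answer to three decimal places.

0.752

Series (U3 and U4): 0.95400 × 0.77600 = 0.74030
Parallel (U2, [0.74030], and U5): 1 − (1 − 0.79300)(1 − 0.74030)(1 − 0.75900) = 0.98704
Series (U1, [0.98704], and U6): 0.91200 × 0.98704 × 0.83500 = 0.752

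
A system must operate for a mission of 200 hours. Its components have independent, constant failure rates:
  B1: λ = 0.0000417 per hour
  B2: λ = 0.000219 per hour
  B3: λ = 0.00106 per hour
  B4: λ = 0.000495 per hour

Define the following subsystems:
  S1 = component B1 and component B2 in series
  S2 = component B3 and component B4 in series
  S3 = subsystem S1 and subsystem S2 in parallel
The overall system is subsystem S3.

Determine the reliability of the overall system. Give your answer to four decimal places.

R(B1) = exp(−0.0000417 × 200) = 0.991695
R(B2) = exp(−0.000219 × 200) = 0.957145
R(B3) = exp(−0.00106 × 200) = 0.808965
R(B4) = exp(−0.000495 × 200) = 0.905743
Series (B1 and B2): 0.991695 × 0.957145 = 0.949196
Series (B3 and B4): 0.808965 × 0.905743 = 0.732714
Parallel ([0.949196] and [0.732714]): 1 − (1 − 0.949196)(1 − 0.732714) = 0.9864

0.9864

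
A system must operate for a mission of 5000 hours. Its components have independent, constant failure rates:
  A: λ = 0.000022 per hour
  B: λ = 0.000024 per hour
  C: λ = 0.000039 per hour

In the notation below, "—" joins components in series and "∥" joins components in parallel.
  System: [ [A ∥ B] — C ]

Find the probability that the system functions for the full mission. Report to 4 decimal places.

R(A) = exp(−0.000022 × 5000) = 0.895834
R(B) = exp(−0.000024 × 5000) = 0.886920
R(C) = exp(−0.000039 × 5000) = 0.822835
Parallel (A and B): 1 − (1 − 0.895834)(1 − 0.886920) = 0.988221
Series ([0.988221] and C): 0.988221 × 0.822835 = 0.8131

0.8131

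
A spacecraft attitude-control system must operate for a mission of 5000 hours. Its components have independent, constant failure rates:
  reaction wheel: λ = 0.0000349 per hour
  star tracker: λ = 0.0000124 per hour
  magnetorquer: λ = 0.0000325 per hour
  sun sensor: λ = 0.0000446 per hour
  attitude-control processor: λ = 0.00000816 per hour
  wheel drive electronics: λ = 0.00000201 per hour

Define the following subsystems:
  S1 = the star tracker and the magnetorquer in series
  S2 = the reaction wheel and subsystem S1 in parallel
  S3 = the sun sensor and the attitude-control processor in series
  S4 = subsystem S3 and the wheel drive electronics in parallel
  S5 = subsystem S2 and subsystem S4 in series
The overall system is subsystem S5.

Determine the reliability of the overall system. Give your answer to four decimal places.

0.9656

R(reaction wheel) = exp(−0.0000349 × 5000) = 0.839877
R(star tracker) = exp(−0.0000124 × 5000) = 0.939883
R(magnetorquer) = exp(−0.0000325 × 5000) = 0.850016
R(sun sensor) = exp(−0.0000446 × 5000) = 0.800115
R(attitude-control processor) = exp(−0.00000816 × 5000) = 0.960021
R(wheel drive electronics) = exp(−0.00000201 × 5000) = 0.990000
Series (star tracker and magnetorquer): 0.939883 × 0.850016 = 0.798916
Parallel (reaction wheel and [0.798916]): 1 − (1 − 0.839877)(1 − 0.798916) = 0.967802
Series (sun sensor and attitude-control processor): 0.800115 × 0.960021 = 0.768127
Parallel ([0.768127] and wheel drive electronics): 1 − (1 − 0.768127)(1 − 0.990000) = 0.997681
Series ([0.967802] and [0.997681]): 0.967802 × 0.997681 = 0.9656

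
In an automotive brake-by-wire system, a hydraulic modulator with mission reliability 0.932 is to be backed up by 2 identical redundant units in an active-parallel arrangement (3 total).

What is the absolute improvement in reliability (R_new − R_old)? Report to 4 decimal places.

R_before = 0.932
R_after = 1 − (1 − 0.932)^3 = 0.9997
ΔR = 0.9997 − 0.932 = 0.0677

0.0677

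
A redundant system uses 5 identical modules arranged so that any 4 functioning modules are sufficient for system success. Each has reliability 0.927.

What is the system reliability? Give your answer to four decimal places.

R = Σ_{i=4}^{5} C(5,i) p^i (1−p)^{5−i} with p = 0.927
C(5,4)·0.927^4·0.073^1 = 0.269533
C(5,5)·0.927^5·0.073^0 = 0.684540
Sum = 0.9541

0.9541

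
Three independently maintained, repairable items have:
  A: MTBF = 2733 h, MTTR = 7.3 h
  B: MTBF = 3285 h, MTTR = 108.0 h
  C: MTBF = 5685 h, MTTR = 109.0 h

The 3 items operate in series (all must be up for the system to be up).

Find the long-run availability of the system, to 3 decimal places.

A(A) = MTBF/(MTBF+MTTR) = 2733/(2733+7.3) = 0.997336
A(B) = MTBF/(MTBF+MTTR) = 3285/(3285+108.0) = 0.968170
A(C) = MTBF/(MTBF+MTTR) = 5685/(5685+109.0) = 0.981187
Series availability: 0.997336 × 0.968170 × 0.981187 = 0.947

0.947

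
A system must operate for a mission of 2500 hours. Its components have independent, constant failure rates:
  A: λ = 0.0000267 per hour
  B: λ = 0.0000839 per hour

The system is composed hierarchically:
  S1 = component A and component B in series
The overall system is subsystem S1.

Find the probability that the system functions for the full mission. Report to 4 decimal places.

R(A) = exp(−0.0000267 × 2500) = 0.935429
R(B) = exp(−0.0000839 × 2500) = 0.810787
Series (A and B): 0.935429 × 0.810787 = 0.7584

0.7584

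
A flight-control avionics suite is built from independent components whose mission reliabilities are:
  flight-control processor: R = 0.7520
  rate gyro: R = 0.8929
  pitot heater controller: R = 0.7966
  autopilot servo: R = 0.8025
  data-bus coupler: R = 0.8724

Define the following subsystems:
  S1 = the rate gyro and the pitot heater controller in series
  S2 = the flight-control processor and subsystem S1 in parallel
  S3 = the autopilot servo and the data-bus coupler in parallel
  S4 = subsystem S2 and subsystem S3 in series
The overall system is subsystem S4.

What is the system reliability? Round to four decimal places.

Series (rate gyro and pitot heater controller): 0.892900 × 0.796600 = 0.711284
Parallel (flight-control processor and [0.711284]): 1 − (1 − 0.752000)(1 − 0.711284) = 0.928398
Parallel (autopilot servo and data-bus coupler): 1 − (1 − 0.802500)(1 − 0.872400) = 0.974799
Series ([0.928398] and [0.974799]): 0.928398 × 0.974799 = 0.9050

0.9050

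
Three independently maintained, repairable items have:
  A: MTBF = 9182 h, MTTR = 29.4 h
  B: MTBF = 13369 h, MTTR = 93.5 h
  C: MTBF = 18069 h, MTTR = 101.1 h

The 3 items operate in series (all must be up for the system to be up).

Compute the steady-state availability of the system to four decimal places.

0.9844

A(A) = MTBF/(MTBF+MTTR) = 9182/(9182+29.4) = 0.996808
A(B) = MTBF/(MTBF+MTTR) = 13369/(13369+93.5) = 0.993055
A(C) = MTBF/(MTBF+MTTR) = 18069/(18069+101.1) = 0.994436
Series availability: 0.996808 × 0.993055 × 0.994436 = 0.9844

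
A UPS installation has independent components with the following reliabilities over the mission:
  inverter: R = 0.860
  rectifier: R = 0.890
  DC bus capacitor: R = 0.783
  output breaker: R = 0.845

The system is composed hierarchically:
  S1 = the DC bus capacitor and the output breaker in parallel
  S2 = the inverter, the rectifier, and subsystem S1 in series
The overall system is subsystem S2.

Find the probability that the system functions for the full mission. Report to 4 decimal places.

0.7397

Parallel (DC bus capacitor and output breaker): 1 − (1 − 0.783000)(1 − 0.845000) = 0.966365
Series (inverter, rectifier, and [0.966365]): 0.860000 × 0.890000 × 0.966365 = 0.7397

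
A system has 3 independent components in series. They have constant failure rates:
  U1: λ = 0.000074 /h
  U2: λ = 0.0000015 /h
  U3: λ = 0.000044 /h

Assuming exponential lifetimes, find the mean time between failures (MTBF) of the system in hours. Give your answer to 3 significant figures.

8370

Series of exponential components: λ_sys = Σ λ_i
λ_sys = 0.000074 + 0.0000015 + 0.000044 = 1.1950e-04 /h
MTBF = 1 / λ_sys = 8370 h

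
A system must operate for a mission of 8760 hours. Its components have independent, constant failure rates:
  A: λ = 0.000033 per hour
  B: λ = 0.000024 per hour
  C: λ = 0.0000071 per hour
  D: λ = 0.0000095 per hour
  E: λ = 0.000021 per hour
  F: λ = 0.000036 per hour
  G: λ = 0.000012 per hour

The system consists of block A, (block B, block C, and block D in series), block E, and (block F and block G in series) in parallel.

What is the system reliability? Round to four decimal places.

R(A) = exp(−0.000033 × 8760) = 0.748952
R(B) = exp(−0.000024 × 8760) = 0.810390
R(C) = exp(−0.0000071 × 8760) = 0.939699
R(D) = exp(−0.0000095 × 8760) = 0.920149
R(E) = exp(−0.000021 × 8760) = 0.831969
R(F) = exp(−0.000036 × 8760) = 0.729526
R(G) = exp(−0.000012 × 8760) = 0.900216
Series (B, C, and D): 0.810390 × 0.939699 × 0.920149 = 0.700714
Series (F and G): 0.729526 × 0.900216 = 0.656731
Parallel (A, [0.700714], E, and [0.656731]): 1 − (1 − 0.748952)(1 − 0.700714)(1 − 0.831969)(1 − 0.656731) = 0.9957

0.9957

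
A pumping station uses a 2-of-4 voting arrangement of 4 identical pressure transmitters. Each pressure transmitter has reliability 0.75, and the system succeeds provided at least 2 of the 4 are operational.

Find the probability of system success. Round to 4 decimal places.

R = Σ_{i=2}^{4} C(4,i) p^i (1−p)^{4−i} with p = 0.75
C(4,2)·0.75^2·0.25^2 = 0.210938
C(4,3)·0.75^3·0.25^1 = 0.421875
C(4,4)·0.75^4·0.25^0 = 0.316406
Sum = 0.9492

0.9492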